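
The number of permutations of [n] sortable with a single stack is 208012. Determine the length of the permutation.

12

Stack-sortable permutations of [n] are counted by C_n; 208012 = C_12.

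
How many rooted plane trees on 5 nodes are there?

A rooted plane tree on 5 nodes has 4 edges, and such trees are counted by C_4.
C_4 = C(8,4)/5 = 70/5 = 14.

14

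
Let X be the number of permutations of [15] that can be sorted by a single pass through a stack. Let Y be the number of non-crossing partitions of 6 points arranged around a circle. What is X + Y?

9694977

By Knuth's characterisation, the stack-sortable permutations of length 15 are the 231-avoiders, numbering C_15. So X = C_15 = 9694845.
Non-crossing partitions of an n-element set are counted by C_n; here n = 6. So Y = C_6 = 132.
X + Y = 9694845 + 132 = 9694977.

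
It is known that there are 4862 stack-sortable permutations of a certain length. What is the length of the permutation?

9

Stack-sortable permutations of [n] are counted by C_n, and C_9 = 4862.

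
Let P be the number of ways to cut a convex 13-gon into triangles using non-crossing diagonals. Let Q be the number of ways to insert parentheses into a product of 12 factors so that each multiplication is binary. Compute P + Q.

Triangulations of a convex m-gon are counted by C_{m−2}; with m = 13 this is C_11. So P = C_11 = 58786.
Ways to associate a product of 12 factors correspond to binary trees on 12 leaves, so the count is C_11. So Q = C_11 = 58786.
P + Q = 58786 + 58786 = 117572.

117572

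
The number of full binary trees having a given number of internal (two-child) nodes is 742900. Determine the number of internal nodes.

Full binary trees with n internal nodes are counted by C_n. Since C_13 = 742900, the index is 13.

13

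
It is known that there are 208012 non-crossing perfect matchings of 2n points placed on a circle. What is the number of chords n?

Non-crossing pairings of 2n points on a circle are counted by C_n. The Catalan number equal to 208012 is C_12.

12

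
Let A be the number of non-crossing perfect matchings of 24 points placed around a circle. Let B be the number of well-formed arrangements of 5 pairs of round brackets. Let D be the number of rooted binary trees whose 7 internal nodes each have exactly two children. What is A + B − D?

Pairing 24 circle points by 12 non-crossing chords gives C_12 matchings. So A = C_12 = 208012.
A balanced arrangement of 5 bracket pairs is a Dyck word of semilength 5, so the count is C_5. So B = C_5 = 42.
Full binary trees with n internal nodes are counted by C_n; here n = 7. So D = C_7 = 429.
A + B − D = 208012 + 42 − 429 = 207625.

207625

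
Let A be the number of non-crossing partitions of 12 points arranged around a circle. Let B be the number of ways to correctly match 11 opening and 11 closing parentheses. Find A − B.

Non-crossing partitions of an n-element set are counted by C_n; here n = 12. So A = C_12 = 208012.
A balanced arrangement of 11 bracket pairs is a Dyck word of semilength 11, so the count is C_11. So B = C_11 = 58786.
A − B = 208012 − 58786 = 149226.

149226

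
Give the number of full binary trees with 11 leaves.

A full binary tree with L leaves has L−1 internal nodes and is counted by C_{L−1}; L = 11 gives C_10.
C_10 = C(20,10)/11 = 184756/11 = 16796.

16796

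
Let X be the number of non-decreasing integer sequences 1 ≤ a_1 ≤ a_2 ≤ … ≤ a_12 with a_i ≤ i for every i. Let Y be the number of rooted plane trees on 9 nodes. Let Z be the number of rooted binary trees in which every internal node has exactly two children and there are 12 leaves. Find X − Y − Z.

147796

Weakly increasing sequences with a_i ≤ i biject with Dyck paths of semilength 12, so there are C_12. So X = C_12 = 208012.
A rooted plane tree on 9 nodes has 8 edges, and such trees are counted by C_8. So Y = C_8 = 1430.
A full binary tree with L leaves has L−1 internal nodes and is counted by C_{L−1}; L = 12 gives C_11. So Z = C_11 = 58786.
X − Y − Z = 208012 − 1430 − 58786 = 147796.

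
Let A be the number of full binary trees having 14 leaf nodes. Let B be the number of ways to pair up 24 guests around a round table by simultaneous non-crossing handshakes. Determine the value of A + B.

950912

A full binary tree with L leaves has L−1 internal nodes and is counted by C_{L−1}; L = 14 gives C_13. So A = C_13 = 742900.
Non-crossing handshake pairings of 2n people are counted by C_n; 24 people gives n = 12. So B = C_12 = 208012.
A + B = 742900 + 208012 = 950912.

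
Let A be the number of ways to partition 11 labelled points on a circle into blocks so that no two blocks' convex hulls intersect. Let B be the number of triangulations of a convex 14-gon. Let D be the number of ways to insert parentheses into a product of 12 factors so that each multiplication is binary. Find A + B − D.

Non-crossing partitions of an n-element set are counted by C_n; here n = 11. So A = C_11 = 58786.
The number of triangulations of a 14-gon is the Catalan number C_12 (index = sides − 2). So B = C_12 = 208012.
Parenthesizations of m factors correspond to full binary trees with m leaves, counted by C_{m−1}; m = 12 gives C_11. So D = C_11 = 58786.
A + B − D = 58786 + 208012 − 58786 = 208012.

208012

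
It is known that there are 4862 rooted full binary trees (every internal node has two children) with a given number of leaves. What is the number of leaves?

Full binary trees with L leaves are counted by C_{L−1}. Since C_9 = 4862, the index is 9.
So the index is 9, and the number of leaves is 9 + 1 = 10.

10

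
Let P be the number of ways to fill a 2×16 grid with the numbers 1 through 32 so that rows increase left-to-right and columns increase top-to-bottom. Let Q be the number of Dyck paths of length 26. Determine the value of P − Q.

34614770

Standard Young tableaux of shape 2×n are counted by C_n; here n = 16. So P = C_16 = 35357670.
A Dyck path with 13 up-steps and 13 down-steps has semilength 13, so there are C_13 of them. So Q = C_13 = 742900.
P − Q = 35357670 − 742900 = 34614770.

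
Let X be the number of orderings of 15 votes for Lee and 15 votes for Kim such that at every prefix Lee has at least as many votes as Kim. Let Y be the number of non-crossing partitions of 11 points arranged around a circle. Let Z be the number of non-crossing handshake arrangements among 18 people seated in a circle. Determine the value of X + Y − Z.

9748769

Ballot sequences with n votes each where one side never trails are Dyck words, counted by C_n; here n = 15. So X = C_15 = 9694845.
The non-crossing partitions of [11] form a lattice of size C_11. So Y = C_11 = 58786.
With 18 = 2·9 people, non-crossing handshake pairings are non-crossing perfect matchings on a circle, counted by C_9. So Z = C_9 = 4862.
X + Y − Z = 9694845 + 58786 − 4862 = 9748769.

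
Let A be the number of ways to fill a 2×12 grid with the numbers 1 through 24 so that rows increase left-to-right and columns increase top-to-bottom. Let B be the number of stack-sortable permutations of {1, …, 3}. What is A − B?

Standard Young tableaux of shape 2×n are counted by C_n; here n = 12. So A = C_12 = 208012.
By Knuth's characterisation, the stack-sortable permutations of length 3 are the 231-avoiders, numbering C_3. So B = C_3 = 5.
A − B = 208012 − 5 = 208007.

208007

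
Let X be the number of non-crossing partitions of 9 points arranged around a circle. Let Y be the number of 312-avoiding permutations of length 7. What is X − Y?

Non-crossing partitions of an n-element set are counted by C_n; here n = 9. So X = C_9 = 4862.
Permutations of [n] avoiding any single length-3 pattern are counted by C_n; here n = 7. So Y = C_7 = 429.
X − Y = 4862 − 429 = 4433.

4433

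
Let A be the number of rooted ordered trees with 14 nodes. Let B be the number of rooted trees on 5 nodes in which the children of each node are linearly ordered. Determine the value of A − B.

742886

Rooted ordered (plane) trees on m nodes have m−1 edges and are counted by C_{m−1}; m = 14 gives C_13. So A = C_13 = 742900.
A rooted plane tree on 5 nodes has 4 edges, and such trees are counted by C_4. So B = C_4 = 14.
A − B = 742900 − 14 = 742886.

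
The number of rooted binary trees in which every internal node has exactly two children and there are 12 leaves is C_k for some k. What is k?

Full binary trees with 12 leaves have 12−1 = 11 internal nodes, so there are C_11 of them.

11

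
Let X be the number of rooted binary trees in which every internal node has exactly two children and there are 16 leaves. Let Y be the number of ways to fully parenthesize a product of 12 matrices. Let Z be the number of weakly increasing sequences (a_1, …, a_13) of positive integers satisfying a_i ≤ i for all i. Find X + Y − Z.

9010731

A full binary tree with L leaves has L−1 internal nodes and is counted by C_{L−1}; L = 16 gives C_15. So X = C_15 = 9694845.
Bracketing 12 factors into binary products is counted by C_{12−1} = C_11. So Y = C_11 = 58786.
Weakly increasing sequences with a_i ≤ i biject with Dyck paths of semilength 13, so there are C_13. So Z = C_13 = 742900.
X + Y − Z = 9694845 + 58786 − 742900 = 9010731.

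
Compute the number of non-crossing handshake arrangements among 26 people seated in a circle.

742900

Non-crossing handshake pairings of 2n people are counted by C_n; 26 people gives n = 13.
C_13 = C(26,13)/14 = 10400600/14 = 742900.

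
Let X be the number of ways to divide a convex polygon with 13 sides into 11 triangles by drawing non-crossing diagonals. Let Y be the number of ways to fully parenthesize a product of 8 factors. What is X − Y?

A convex 13-gon is triangulated into 11 triangles, and the number of such triangulations is the Catalan number C_{13−2} = C_11. So X = C_11 = 58786.
Parenthesizations of m factors correspond to full binary trees with m leaves, counted by C_{m−1}; m = 8 gives C_7. So Y = C_7 = 429.
X − Y = 58786 − 429 = 58357.

58357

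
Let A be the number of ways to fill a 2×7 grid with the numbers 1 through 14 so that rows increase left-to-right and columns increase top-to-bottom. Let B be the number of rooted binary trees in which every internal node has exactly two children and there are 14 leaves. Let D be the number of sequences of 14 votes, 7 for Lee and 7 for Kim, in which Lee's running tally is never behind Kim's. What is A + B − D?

742900

By the hook-length formula (or a Dyck-path bijection), SYT of shape 2×7 number C_7. So A = C_7 = 429.
Full binary trees with 14 leaves have 14−1 = 13 internal nodes, so there are C_13 of them. So B = C_13 = 742900.
Ballot sequences with n votes each where one side never trails are Dyck words, counted by C_n; here n = 7. So D = C_7 = 429.
A + B − D = 429 + 742900 − 429 = 742900.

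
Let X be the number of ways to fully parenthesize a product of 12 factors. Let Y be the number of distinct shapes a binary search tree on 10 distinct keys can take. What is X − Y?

Parenthesizations of m factors correspond to full binary trees with m leaves, counted by C_{m−1}; m = 12 gives C_11. So X = C_11 = 58786.
There are C_n binary search tree shapes on n keys; with n = 10 that is C_10. So Y = C_10 = 16796.
X − Y = 58786 − 16796 = 41990.

41990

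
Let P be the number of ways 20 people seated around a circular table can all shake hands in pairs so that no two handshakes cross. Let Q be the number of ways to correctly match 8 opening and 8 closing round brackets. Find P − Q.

Non-crossing handshake pairings of 2n people are counted by C_n; 20 people gives n = 10. So P = C_10 = 16796.
A balanced arrangement of 8 bracket pairs is a Dyck word of semilength 8, so the count is C_8. So Q = C_8 = 1430.
P − Q = 16796 − 1430 = 15366.

15366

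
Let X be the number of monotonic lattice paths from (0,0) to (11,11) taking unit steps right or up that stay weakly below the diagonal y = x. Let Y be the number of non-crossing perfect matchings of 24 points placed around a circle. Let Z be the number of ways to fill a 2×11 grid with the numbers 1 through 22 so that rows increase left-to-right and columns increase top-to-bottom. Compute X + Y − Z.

208012

Monotone paths in an n×n grid that stay weakly below the diagonal are counted by C_n; here n = 11. So X = C_11 = 58786.
Pairing 24 circle points by 12 non-crossing chords gives C_12 matchings. So Y = C_12 = 208012.
By the hook-length formula (or a Dyck-path bijection), SYT of shape 2×11 number C_11. So Z = C_11 = 58786.
X + Y − Z = 58786 + 208012 − 58786 = 208012.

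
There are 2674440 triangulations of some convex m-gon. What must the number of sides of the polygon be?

16

Triangulations of a convex m-gon are counted by C_{m−2}. The Catalan number equal to 2674440 is C_14.
So m − 2 = 14, giving m = 16 sides.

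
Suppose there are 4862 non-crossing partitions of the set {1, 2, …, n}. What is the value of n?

Non-crossing partitions of [n] are counted by C_n, and C_9 = 4862.

9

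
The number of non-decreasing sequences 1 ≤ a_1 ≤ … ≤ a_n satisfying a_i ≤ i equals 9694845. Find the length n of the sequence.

15

Such sub-staircase sequences of length n are counted by C_n, and C_15 = 9694845.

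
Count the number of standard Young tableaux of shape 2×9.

Standard Young tableaux of shape 2×n are counted by C_n; here n = 9.
C_9 = C_8 · 2(2·8+1)/(8+2) = 1430 · 34/10 = 4862.

4862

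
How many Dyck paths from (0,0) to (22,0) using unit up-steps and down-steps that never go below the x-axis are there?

Paths of 11 up- and 11 down-steps that never dip below the axis are Dyck paths; their count is C_11.
C_11 = C_10 · 2(2·10+1)/(10+2) = 16796 · 42/12 = 58786.

58786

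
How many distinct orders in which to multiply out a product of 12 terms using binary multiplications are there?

Bracketing 12 factors into binary products is counted by C_{12−1} = C_11.
C_11 = C(22,11)/12 = 705432/12 = 58786.

58786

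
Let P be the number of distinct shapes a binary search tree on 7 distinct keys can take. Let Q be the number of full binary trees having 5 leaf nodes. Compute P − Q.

415

There are C_n binary search tree shapes on n keys; with n = 7 that is C_7. So P = C_7 = 429.
A full binary tree with L leaves has L−1 internal nodes and is counted by C_{L−1}; L = 5 gives C_4. So Q = C_4 = 14.
P − Q = 429 − 14 = 415.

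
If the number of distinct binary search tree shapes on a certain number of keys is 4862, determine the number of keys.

Binary search tree shapes on n keys are counted by C_n. The Catalan number equal to 4862 is C_9.

9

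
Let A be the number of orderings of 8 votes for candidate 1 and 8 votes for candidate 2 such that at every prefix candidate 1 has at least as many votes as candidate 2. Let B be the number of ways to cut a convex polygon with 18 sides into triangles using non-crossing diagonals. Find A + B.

35359100

Ballot sequences with n votes each where one side never trails are Dyck words, counted by C_n; here n = 8. So A = C_8 = 1430.
The number of triangulations of an 18-gon is the Catalan number C_16 (index = sides − 2). So B = C_16 = 35357670.
A + B = 1430 + 35357670 = 35359100.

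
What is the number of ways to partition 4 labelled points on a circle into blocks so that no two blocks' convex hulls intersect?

14

The non-crossing partitions of [4] form a lattice of size C_4.
C_4 = C_3 · 2(2·3+1)/(3+2) = 5 · 14/5 = 14.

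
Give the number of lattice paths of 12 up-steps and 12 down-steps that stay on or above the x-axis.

Dyck paths of semilength n (length 2n) are counted by C_n; here n = 12.
C_12 = 208012.

208012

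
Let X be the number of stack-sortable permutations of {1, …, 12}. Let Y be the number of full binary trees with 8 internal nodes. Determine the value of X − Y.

By Knuth's characterisation, the stack-sortable permutations of length 12 are the 231-avoiders, numbering C_12. So X = C_12 = 208012.
Full binary trees with n internal nodes are counted by C_n; here n = 8. So Y = C_8 = 1430.
X − Y = 208012 − 1430 = 206582.

206582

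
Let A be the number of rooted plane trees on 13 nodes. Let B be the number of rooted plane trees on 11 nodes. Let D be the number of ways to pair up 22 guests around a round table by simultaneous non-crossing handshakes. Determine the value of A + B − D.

166022

A rooted plane tree on 13 nodes has 12 edges, and such trees are counted by C_12. So A = C_12 = 208012.
A rooted plane tree on 11 nodes has 10 edges, and such trees are counted by C_10. So B = C_10 = 16796.
With 22 = 2·11 people, non-crossing handshake pairings are non-crossing perfect matchings on a circle, counted by C_11. So D = C_11 = 58786.
A + B − D = 208012 + 16796 − 58786 = 166022.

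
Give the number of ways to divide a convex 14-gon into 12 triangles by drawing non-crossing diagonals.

The number of triangulations of a 14-gon is the Catalan number C_12 (index = sides − 2).
C_12 = C(24,12)/13 = 2704156/13 = 208012.

208012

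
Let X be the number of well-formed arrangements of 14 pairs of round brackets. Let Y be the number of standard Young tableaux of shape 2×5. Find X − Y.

A balanced arrangement of 14 bracket pairs is a Dyck word of semilength 14, so the count is C_14. So X = C_14 = 2674440.
By the hook-length formula (or a Dyck-path bijection), SYT of shape 2×5 number C_5. So Y = C_5 = 42.
X − Y = 2674440 − 42 = 2674398.

2674398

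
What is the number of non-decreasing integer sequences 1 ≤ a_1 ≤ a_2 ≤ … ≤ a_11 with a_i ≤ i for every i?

Such sub-staircase sequences of length n are counted by C_n; here n = 11.
C_11 = C(22,11)/12 = 705432/12 = 58786.

58786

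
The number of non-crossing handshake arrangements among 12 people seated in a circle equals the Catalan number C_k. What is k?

With 12 = 2·6 people, non-crossing handshake pairings are non-crossing perfect matchings on a circle, counted by C_6.

6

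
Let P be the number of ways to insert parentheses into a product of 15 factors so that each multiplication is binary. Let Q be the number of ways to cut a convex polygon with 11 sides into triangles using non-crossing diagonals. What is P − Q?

Parenthesizations of m factors correspond to full binary trees with m leaves, counted by C_{m−1}; m = 15 gives C_14. So P = C_14 = 2674440.
The number of triangulations of an 11-gon is the Catalan number C_9 (index = sides − 2). So Q = C_9 = 4862.
P − Q = 2674440 − 4862 = 2669578.

2669578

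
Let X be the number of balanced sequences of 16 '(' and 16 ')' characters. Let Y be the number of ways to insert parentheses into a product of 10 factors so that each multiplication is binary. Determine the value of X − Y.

35352808

Balanced strings of n pairs of brackets are counted by C_n; here n = 16. So X = C_16 = 35357670.
Ways to associate a product of 10 factors correspond to binary trees on 10 leaves, so the count is C_9. So Y = C_9 = 4862.
X − Y = 35357670 − 4862 = 35352808.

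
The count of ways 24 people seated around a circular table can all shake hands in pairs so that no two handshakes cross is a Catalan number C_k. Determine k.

With 24 = 2·12 people, non-crossing handshake pairings are non-crossing perfect matchings on a circle, counted by C_12.

12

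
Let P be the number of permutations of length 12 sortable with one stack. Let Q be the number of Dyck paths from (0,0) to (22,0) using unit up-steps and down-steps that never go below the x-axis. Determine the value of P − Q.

149226

Stack-sortable permutations are exactly the 231-avoiding ones, counted by C_n; here n = 12. So P = C_12 = 208012.
A Dyck path with 11 up-steps and 11 down-steps has semilength 11, so there are C_11 of them. So Q = C_11 = 58786.
P − Q = 208012 − 58786 = 149226.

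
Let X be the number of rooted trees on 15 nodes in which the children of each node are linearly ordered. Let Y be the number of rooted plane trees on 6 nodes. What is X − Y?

2674398

Rooted ordered (plane) trees on m nodes have m−1 edges and are counted by C_{m−1}; m = 15 gives C_14. So X = C_14 = 2674440.
Rooted ordered (plane) trees on m nodes have m−1 edges and are counted by C_{m−1}; m = 6 gives C_5. So Y = C_5 = 42.
X − Y = 2674440 − 42 = 2674398.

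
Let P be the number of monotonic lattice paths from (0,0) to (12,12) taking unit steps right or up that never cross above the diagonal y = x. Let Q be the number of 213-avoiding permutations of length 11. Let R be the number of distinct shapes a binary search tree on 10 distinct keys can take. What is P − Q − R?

132430

Monotone paths in an n×n grid that stay weakly below the diagonal are counted by C_n; here n = 12. So P = C_12 = 208012.
Permutations of [n] avoiding any single length-3 pattern are counted by C_n; here n = 11. So Q = C_11 = 58786.
Rooted binary trees with 10 nodes (each child slot possibly empty) number C_10. So R = C_10 = 16796.
P − Q − R = 208012 − 58786 − 16796 = 132430.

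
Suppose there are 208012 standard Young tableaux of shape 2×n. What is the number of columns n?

12

Standard Young tableaux of shape 2×n are counted by C_n. The Catalan number equal to 208012 is C_12.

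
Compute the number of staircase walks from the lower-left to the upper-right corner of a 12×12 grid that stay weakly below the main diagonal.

208012

Sub-diagonal monotone paths from (0,0) to (12,12) biject with Dyck paths of semilength 12, giving C_12.
C_12 = C(24,12)/13 = 2704156/13 = 208012.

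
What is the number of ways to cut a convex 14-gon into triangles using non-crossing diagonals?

The number of triangulations of a 14-gon is the Catalan number C_12 (index = sides − 2).
C_12 = C(24,12)/13 = 2704156/13 = 208012.

208012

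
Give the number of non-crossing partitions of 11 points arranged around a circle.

58786

Non-crossing partitions of an n-element set are counted by C_n; here n = 11.
C_11 = C(22,11)/12 = 705432/12 = 58786.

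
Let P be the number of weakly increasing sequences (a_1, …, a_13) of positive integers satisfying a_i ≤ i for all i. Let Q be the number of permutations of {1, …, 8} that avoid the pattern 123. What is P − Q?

Such sub-staircase sequences of length n are counted by C_n; here n = 13. So P = C_13 = 742900.
Permutations of [n] avoiding any single length-3 pattern are counted by C_n; here n = 8. So Q = C_8 = 1430.
P − Q = 742900 − 1430 = 741470.

741470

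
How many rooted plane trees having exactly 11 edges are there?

Rooted ordered trees with n edges are counted by C_n; here n = 11.
C_11 = C_10 · 2(2·10+1)/(10+2) = 16796 · 42/12 = 58786.

58786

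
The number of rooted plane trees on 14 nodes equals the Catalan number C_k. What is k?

A rooted plane tree on 14 nodes has 13 edges, and such trees are counted by C_13.

13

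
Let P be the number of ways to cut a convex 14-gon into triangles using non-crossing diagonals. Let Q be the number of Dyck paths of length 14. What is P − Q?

The number of triangulations of a 14-gon is the Catalan number C_12 (index = sides − 2). So P = C_12 = 208012.
Dyck paths of semilength n (length 2n) are counted by C_n; here n = 7. So Q = C_7 = 429.
P − Q = 208012 − 429 = 207583.

207583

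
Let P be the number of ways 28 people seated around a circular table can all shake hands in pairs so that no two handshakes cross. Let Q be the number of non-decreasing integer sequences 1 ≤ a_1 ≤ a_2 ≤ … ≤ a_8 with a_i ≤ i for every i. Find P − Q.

Non-crossing handshake pairings of 2n people are counted by C_n; 28 people gives n = 14. So P = C_14 = 2674440.
Such sub-staircase sequences of length n are counted by C_n; here n = 8. So Q = C_8 = 1430.
P − Q = 2674440 − 1430 = 2673010.

2673010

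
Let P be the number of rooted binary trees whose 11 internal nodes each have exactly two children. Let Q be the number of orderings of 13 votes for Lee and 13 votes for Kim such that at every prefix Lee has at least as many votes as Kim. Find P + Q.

801686

Full binary trees with n internal nodes are counted by C_n; here n = 11. So P = C_11 = 58786.
Ballot sequences with n votes each where one side never trails are Dyck words, counted by C_n; here n = 13. So Q = C_13 = 742900.
P + Q = 58786 + 742900 = 801686.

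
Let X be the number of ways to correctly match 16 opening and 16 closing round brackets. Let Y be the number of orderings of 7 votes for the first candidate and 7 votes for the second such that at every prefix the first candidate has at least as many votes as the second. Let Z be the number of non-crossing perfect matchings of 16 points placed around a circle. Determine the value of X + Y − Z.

35356669

With 16 pairs the number of balanced bracket strings is the Catalan number C_16. So X = C_16 = 35357670.
Ballot sequences with n votes each where one side never trails are Dyck words, counted by C_n; here n = 7. So Y = C_7 = 429.
Pairing 16 circle points by 8 non-crossing chords gives C_8 matchings. So Z = C_8 = 1430.
X + Y − Z = 35357670 + 429 − 1430 = 35356669.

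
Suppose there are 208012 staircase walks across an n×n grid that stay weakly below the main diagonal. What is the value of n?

Such diagonal-avoiding paths in an n×n grid are counted by C_n; 208012 = C_12.

12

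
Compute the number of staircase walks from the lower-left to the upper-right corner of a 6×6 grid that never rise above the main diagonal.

132

Monotone paths in an n×n grid that stay weakly below the diagonal are counted by C_n; here n = 6.
C_6 = C(12,6)/7 = 924/7 = 132.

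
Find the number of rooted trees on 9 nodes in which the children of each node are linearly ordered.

Rooted ordered (plane) trees on m nodes have m−1 edges and are counted by C_{m−1}; m = 9 gives C_8.
C_8 = C(16,8)/9 = 12870/9 = 1430.

1430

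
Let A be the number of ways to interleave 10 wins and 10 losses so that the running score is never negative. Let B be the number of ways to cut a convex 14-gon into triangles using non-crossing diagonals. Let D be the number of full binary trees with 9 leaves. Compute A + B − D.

223378

Ballot sequences with n votes each where one side never trails are Dyck words, counted by C_n; here n = 10. So A = C_10 = 16796.
The number of triangulations of a 14-gon is the Catalan number C_12 (index = sides − 2). So B = C_12 = 208012.
Full binary trees with 9 leaves have 9−1 = 8 internal nodes, so there are C_8 of them. So D = C_8 = 1430.
A + B − D = 16796 + 208012 − 1430 = 223378.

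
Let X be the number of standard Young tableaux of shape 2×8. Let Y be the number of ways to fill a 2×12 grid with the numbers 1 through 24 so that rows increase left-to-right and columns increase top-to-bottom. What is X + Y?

By the hook-length formula (or a Dyck-path bijection), SYT of shape 2×8 number C_8. So X = C_8 = 1430.
Standard Young tableaux of shape 2×n are counted by C_n; here n = 12. So Y = C_12 = 208012.
X + Y = 1430 + 208012 = 209442.

209442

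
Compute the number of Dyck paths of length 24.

208012

Paths of 12 up- and 12 down-steps that never dip below the axis are Dyck paths; their count is C_12.
C_12 = C(24,12)/13 = 2704156/13 = 208012.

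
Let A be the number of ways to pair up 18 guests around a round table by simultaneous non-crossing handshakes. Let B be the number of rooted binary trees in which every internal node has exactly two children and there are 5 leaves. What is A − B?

4848

With 18 = 2·9 people, non-crossing handshake pairings are non-crossing perfect matchings on a circle, counted by C_9. So A = C_9 = 4862.
A full binary tree with L leaves has L−1 internal nodes and is counted by C_{L−1}; L = 5 gives C_4. So B = C_4 = 14.
A − B = 4862 − 14 = 4848.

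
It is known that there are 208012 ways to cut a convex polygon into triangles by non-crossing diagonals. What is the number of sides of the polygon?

Triangulations of a convex m-gon are counted by C_{m−2}. The Catalan number equal to 208012 is C_12.
So m − 2 = 12, giving m = 14 sides.

14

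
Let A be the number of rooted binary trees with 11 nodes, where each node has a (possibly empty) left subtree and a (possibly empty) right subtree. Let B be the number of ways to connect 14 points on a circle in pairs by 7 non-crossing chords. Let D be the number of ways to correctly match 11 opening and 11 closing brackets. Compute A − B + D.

Rooted binary trees with 11 nodes (each child slot possibly empty) number C_11. So A = C_11 = 58786.
Pairing 14 circle points by 7 non-crossing chords gives C_7 matchings. So B = C_7 = 429.
With 11 pairs the number of balanced bracket strings is the Catalan number C_11. So D = C_11 = 58786.
A − B + D = 58786 − 429 + 58786 = 117143.

117143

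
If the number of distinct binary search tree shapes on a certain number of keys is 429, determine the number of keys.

Binary search tree shapes on n keys are counted by C_n, and C_7 = 429.

7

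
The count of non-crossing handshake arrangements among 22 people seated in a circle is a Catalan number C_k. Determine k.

With 22 = 2·11 people, non-crossing handshake pairings are non-crossing perfect matchings on a circle, counted by C_11.

11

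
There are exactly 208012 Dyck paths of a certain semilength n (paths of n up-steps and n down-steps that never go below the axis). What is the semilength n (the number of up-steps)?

12

Dyck paths of semilength n are counted by C_n, and C_12 = 208012.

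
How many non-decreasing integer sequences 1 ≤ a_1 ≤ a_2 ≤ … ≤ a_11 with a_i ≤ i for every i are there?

Such sub-staircase sequences of length n are counted by C_n; here n = 11.
C_11 = 58786.

58786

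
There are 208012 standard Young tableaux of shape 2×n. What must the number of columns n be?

Standard Young tableaux of shape 2×n are counted by C_n. Since C_12 = 208012, the index is 12.

12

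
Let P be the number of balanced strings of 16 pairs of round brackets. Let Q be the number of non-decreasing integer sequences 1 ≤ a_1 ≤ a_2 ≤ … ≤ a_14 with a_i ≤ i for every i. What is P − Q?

A balanced arrangement of 16 bracket pairs is a Dyck word of semilength 16, so the count is C_16. So P = C_16 = 35357670.
Weakly increasing sequences with a_i ≤ i biject with Dyck paths of semilength 14, so there are C_14. So Q = C_14 = 2674440.
P − Q = 35357670 − 2674440 = 32683230.

32683230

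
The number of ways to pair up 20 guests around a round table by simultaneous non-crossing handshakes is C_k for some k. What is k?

With 20 = 2·10 people, non-crossing handshake pairings are non-crossing perfect matchings on a circle, counted by C_10.

10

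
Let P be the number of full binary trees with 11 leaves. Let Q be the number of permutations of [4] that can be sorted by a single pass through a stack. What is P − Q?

16782

Full binary trees with 11 leaves have 11−1 = 10 internal nodes, so there are C_10 of them. So P = C_10 = 16796.
Stack-sortable permutations are exactly the 231-avoiding ones, counted by C_n; here n = 4. So Q = C_4 = 14.
P − Q = 16796 − 14 = 16782.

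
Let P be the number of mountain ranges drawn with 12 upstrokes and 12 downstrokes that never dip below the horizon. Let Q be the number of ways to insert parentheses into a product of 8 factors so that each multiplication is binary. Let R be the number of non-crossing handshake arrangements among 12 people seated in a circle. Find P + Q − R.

A Dyck path with 12 up-steps and 12 down-steps has semilength 12, so there are C_12 of them. So P = C_12 = 208012.
Bracketing 8 factors into binary products is counted by C_{8−1} = C_7. So Q = C_7 = 429.
With 12 = 2·6 people, non-crossing handshake pairings are non-crossing perfect matchings on a circle, counted by C_6. So R = C_6 = 132.
P + Q − R = 208012 + 429 − 132 = 208309.

208309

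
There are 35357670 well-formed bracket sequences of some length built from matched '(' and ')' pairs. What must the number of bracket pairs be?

Balanced strings of n bracket-pairs are counted by C_n; 35357670 = C_16.

16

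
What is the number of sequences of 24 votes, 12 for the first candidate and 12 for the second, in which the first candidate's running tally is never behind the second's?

Reading a vote for the leader as '(' and for the other as ')' turns such a sequence into a balanced string of 12 pairs, so the count is C_12.
C_12 = C(24,12)/13 = 2704156/13 = 208012.

208012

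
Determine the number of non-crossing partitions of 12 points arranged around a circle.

Non-crossing partitions of an n-element set are counted by C_n; here n = 12.
C_12 = C(24,12)/13 = 2704156/13 = 208012.

208012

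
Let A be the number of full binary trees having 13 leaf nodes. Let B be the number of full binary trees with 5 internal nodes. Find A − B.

Full binary trees with 13 leaves have 13−1 = 12 internal nodes, so there are C_12 of them. So A = C_12 = 208012.
The number of full binary trees on 5 internal nodes is the Catalan number C_5. So B = C_5 = 42.
A − B = 208012 − 42 = 207970.

207970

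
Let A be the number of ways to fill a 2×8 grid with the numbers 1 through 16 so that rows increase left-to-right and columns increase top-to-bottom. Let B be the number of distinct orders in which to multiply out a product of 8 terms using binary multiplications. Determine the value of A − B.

1001

By the hook-length formula (or a Dyck-path bijection), SYT of shape 2×8 number C_8. So A = C_8 = 1430.
Bracketing 8 factors into binary products is counted by C_{8−1} = C_7. So B = C_7 = 429.
A − B = 1430 − 429 = 1001.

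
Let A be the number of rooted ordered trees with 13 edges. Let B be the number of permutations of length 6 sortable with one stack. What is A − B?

Rooted ordered trees with n edges are counted by C_n; here n = 13. So A = C_13 = 742900.
Stack-sortable permutations are exactly the 231-avoiding ones, counted by C_n; here n = 6. So B = C_6 = 132.
A − B = 742900 − 132 = 742768.

742768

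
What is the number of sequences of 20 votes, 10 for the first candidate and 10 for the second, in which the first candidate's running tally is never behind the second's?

16796

Reading a vote for the leader as '(' and for the other as ')' turns such a sequence into a balanced string of 10 pairs, so the count is C_10.
C_10 = C(20,10)/11 = 184756/11 = 16796.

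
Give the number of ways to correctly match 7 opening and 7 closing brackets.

429

Balanced strings of n pairs of brackets are counted by C_n; here n = 7.
C_7 = 429.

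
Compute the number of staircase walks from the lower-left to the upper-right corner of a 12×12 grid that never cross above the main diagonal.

Sub-diagonal monotone paths from (0,0) to (12,12) biject with Dyck paths of semilength 12, giving C_12.
C_12 = 208012.

208012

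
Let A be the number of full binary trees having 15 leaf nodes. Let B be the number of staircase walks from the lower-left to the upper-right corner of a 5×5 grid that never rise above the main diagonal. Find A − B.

A full binary tree with L leaves has L−1 internal nodes and is counted by C_{L−1}; L = 15 gives C_14. So A = C_14 = 2674440.
Sub-diagonal monotone paths from (0,0) to (5,5) biject with Dyck paths of semilength 5, giving C_5. So B = C_5 = 42.
A − B = 2674440 − 42 = 2674398.

2674398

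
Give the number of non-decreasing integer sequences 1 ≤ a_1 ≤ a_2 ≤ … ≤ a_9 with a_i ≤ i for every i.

Such sub-staircase sequences of length n are counted by C_n; here n = 9.
C_9 = 4862.

4862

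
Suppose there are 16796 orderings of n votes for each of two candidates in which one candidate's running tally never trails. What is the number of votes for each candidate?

Such ballot sequences with n votes each are counted by C_n; 16796 = C_10.

10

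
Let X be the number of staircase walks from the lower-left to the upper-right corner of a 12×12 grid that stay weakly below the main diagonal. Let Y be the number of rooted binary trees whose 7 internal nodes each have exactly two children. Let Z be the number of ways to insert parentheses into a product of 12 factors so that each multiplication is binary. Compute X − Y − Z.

148797

Monotone paths in an n×n grid that stay weakly below the diagonal are counted by C_n; here n = 12. So X = C_12 = 208012.
The number of full binary trees on 7 internal nodes is the Catalan number C_7. So Y = C_7 = 429.
Bracketing 12 factors into binary products is counted by C_{12−1} = C_11. So Z = C_11 = 58786.
X − Y − Z = 208012 − 429 − 58786 = 148797.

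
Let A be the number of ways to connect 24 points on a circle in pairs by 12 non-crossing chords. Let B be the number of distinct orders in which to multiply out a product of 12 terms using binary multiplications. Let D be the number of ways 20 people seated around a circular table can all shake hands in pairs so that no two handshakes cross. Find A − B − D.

Non-crossing perfect matchings of 2n points on a circle are counted by C_n; with 24 points, n = 12. So A = C_12 = 208012.
Ways to associate a product of 12 factors correspond to binary trees on 12 leaves, so the count is C_11. So B = C_11 = 58786.
With 20 = 2·10 people, non-crossing handshake pairings are non-crossing perfect matchings on a circle, counted by C_10. So D = C_10 = 16796.
A − B − D = 208012 − 58786 − 16796 = 132430.

132430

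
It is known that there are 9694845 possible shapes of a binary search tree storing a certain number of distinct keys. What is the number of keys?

15

Binary search tree shapes on n keys are counted by C_n, and C_15 = 9694845.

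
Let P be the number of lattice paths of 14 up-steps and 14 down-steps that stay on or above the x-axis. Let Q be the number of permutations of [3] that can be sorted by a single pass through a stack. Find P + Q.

A Dyck path with 14 up-steps and 14 down-steps has semilength 14, so there are C_14 of them. So P = C_14 = 2674440.
Stack-sortable permutations are exactly the 231-avoiding ones, counted by C_n; here n = 3. So Q = C_3 = 5.
P + Q = 2674440 + 5 = 2674445.

2674445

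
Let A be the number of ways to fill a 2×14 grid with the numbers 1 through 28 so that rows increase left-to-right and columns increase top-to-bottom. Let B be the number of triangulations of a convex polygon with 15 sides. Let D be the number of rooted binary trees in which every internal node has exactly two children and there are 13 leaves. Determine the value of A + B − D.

By the hook-length formula (or a Dyck-path bijection), SYT of shape 2×14 number C_14. So A = C_14 = 2674440.
The number of triangulations of a 15-gon is the Catalan number C_13 (index = sides − 2). So B = C_13 = 742900.
A full binary tree with L leaves has L−1 internal nodes and is counted by C_{L−1}; L = 13 gives C_12. So D = C_12 = 208012.
A + B − D = 2674440 + 742900 − 208012 = 3209328.

3209328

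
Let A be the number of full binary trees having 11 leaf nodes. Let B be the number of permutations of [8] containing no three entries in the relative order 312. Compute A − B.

15366

A full binary tree with L leaves has L−1 internal nodes and is counted by C_{L−1}; L = 11 gives C_10. So A = C_10 = 16796.
For any fixed pattern of length 3, the pattern-avoiding permutations of [8] number C_8. So B = C_8 = 1430.
A − B = 16796 − 1430 = 15366.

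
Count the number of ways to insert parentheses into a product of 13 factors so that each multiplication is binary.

208012

Bracketing 13 factors into binary products is counted by C_{13−1} = C_12.
C_12 = C(24,12)/13 = 2704156/13 = 208012.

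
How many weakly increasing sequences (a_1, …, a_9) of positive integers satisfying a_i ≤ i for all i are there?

4862

Weakly increasing sequences with a_i ≤ i biject with Dyck paths of semilength 9, so there are C_9.
C_9 = 4862.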